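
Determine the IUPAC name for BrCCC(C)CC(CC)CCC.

1-bromo-5-ethyl-3-methyloctane

The longest carbon chain is 8 atoms: the parent is octane.
Choose the numbering such that the substituent locant set {1,3,5} is lower than {4,6,8} at the first point of difference.
That gives a bromo group at C-1; an ethyl group at C-5; a methyl group at C-3.
Prefixes are listed alphabetically: bromo, ethyl, methyl.
The name is 1-bromo-5-ethyl-3-methyloctane.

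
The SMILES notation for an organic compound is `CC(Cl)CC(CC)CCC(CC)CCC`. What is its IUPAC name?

2-chloro-4,7-diethyldecane

The longest continuous carbon chain has 10 atoms, so the parent hydride is decane.
Choose the numbering such that the substituent locant set {2,4,7} is lower than {4,7,9} at the first point of difference.
With this numbering: a chloro group at C-2; ethyl groups at C-4 and C-7.
Substituent prefixes are cited in alphabetical order (multiplying prefixes like di-/tri- are ignored for ordering).
Putting it together: 2-chloro-4,7-diethyldecane.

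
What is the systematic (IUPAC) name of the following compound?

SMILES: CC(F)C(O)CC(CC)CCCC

5-ethyl-2-fluorononan-3-ol

Counting along the main chain through the –OH group gives 9 carbons: the parent is nonane.
The highest-priority functional group is an alcohol (–OH), so the name ends in -ol.
Choose the numbering such that numbering from this end puts the hydroxyl group at C-3 rather than C-7.
That gives the hydroxyl at C-3; an ethyl group at C-5; a fluoro group at C-2.
Prefixes are listed alphabetically: ethyl, fluoro.
Putting it together: 5-ethyl-2-fluorononan-3-ol.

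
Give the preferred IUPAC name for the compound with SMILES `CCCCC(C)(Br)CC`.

The longest continuous carbon chain has 7 atoms, so the parent hydride is heptane.
Number the chain so that the substituent locant set {3,3} is lower than {5,5} at the first point of difference.
With this numbering: a bromo group at C-3; a methyl group at C-3.
The substituents are ordered alphabetically, ignoring any di-/tri- multipliers.
Assembling the pieces gives 3-bromo-3-methylheptane.

3-bromo-3-methylheptane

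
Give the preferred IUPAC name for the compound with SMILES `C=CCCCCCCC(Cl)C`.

The longest carbon chain that includes the multiple bond has 10 carbons, so the parent hydride is decane.
There is one C=C double bond, indicated by the ending -ene.
The numbering direction is chosen so that numbering from this end puts the double bond at C-1 rather than C-9.
This places the double bond between C-1 and C-2; a chloro group at C-9.
Putting it together: 9-chlorodec-1-ene.

9-chlorodec-1-ene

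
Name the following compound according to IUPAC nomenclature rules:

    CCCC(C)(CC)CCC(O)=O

The longest chain bearing the –COOH group is 7 carbons long (heptane).
The principal characteristic group is a carboxylic acid (terminal –COOH), named with the suffix -oic acid.
The numbering direction is chosen so that the carboxylic acid carbon is C-1 by definition.
With this numbering: an ethyl group at C-4; a methyl group at C-4.
Prefixes are listed alphabetically: ethyl, methyl.
Assembling the pieces gives 4-ethyl-4-methylheptanoic acid.

4-ethyl-4-methylheptanoic acid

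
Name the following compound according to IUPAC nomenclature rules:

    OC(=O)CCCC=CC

Counting along the main chain through the –COOH group and the multiple bond gives 7 carbons: the parent is heptane.
The principal characteristic group is a carboxylic acid (terminal –COOH), named with the suffix -oic acid.
The chain contains a C=C double bond, so the unsaturation ending is -ene.
Choose the numbering such that the carboxylic acid carbon is C-1 by definition.
That gives the double bond between C-5 and C-6.
Putting it together: hept-5-enoic acid.

hept-5-enoic acid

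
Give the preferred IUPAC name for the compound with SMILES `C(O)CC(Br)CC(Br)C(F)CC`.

3,5-dibromo-6-fluorooctan-1-ol

The longest carbon chain that includes the –OH group has 8 carbons, so the parent hydride is octane.
An alcohol (–OH) is the principal characteristic group, giving the suffix -ol.
Choose the numbering such that numbering from this end puts the hydroxyl group at C-1 rather than C-8.
That gives the hydroxyl at C-1; bromo groups at C-3 and C-5; a fluoro group at C-6.
Prefixes are listed alphabetically: bromo, fluoro.
Assembling the pieces gives 3,5-dibromo-6-fluorooctan-1-ol.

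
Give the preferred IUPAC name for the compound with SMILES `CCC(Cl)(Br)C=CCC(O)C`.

Counting along the main chain through the –OH group and the multiple bond gives 8 carbons: the parent is octane.
An alcohol (–OH) is the principal characteristic group, giving the suffix -ol.
A C=C double bond in the chain gives the infix -ene-.
The numbering direction is chosen so that numbering from this end puts the hydroxyl group at C-2 rather than C-7.
This places the hydroxyl at C-2; the double bond between C-4 and C-5; a bromo group at C-6; a chloro group at C-6.
The substituents are ordered alphabetically, ignoring any di-/tri- multipliers.
Assembling the pieces gives 6-bromo-6-chlorooct-4-en-2-ol.

6-bromo-6-chlorooct-4-en-2-ol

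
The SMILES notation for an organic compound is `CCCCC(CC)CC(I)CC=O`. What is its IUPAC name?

The longest carbon chain that includes the –CHO group has 9 carbons, so the parent hydride is nonane.
The highest-priority functional group is an aldehyde (terminal –CHO), so the name ends in -al.
The numbering direction is chosen so that the aldehyde carbon is C-1 by definition.
This places an ethyl group at C-5; an iodo group at C-3.
The substituents are ordered alphabetically, ignoring any di-/tri- multipliers.
The name is 5-ethyl-3-iodononanal.

5-ethyl-3-iodononanal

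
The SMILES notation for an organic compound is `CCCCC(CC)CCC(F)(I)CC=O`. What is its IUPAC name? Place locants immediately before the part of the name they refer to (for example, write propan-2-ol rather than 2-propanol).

6-ethyl-3-fluoro-3-iododecanal

The longest chain bearing the –CHO group is 10 carbons long (decane).
The principal characteristic group is an aldehyde (terminal –CHO), named with the suffix -al.
Choose the numbering such that the aldehyde carbon is C-1 by definition.
This places an ethyl group at C-6; a fluoro group at C-3; an iodo group at C-3.
Substituent prefixes are cited in alphabetical order (multiplying prefixes like di-/tri- are ignored for ordering).
Assembling the pieces gives 6-ethyl-3-fluoro-3-iododecanal.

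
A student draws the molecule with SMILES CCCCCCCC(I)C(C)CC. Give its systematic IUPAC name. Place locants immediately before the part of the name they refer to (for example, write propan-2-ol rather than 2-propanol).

The parent chain contains 11 carbons (undecane).
Number the chain so that the substituent locant set {3,4} is lower than {8,9} at the first point of difference.
With this numbering: an iodo group at C-4; a methyl group at C-3.
Substituent prefixes are cited in alphabetical order (multiplying prefixes like di-/tri- are ignored for ordering).
The name is 4-iodo-3-methylundecane.

4-iodo-3-methylundecane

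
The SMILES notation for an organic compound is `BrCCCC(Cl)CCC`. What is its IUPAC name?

1-bromo-4-chloroheptane

The longest continuous carbon chain has 7 atoms, so the parent hydride is heptane.
Number the chain so that the substituent locant set {1,4} is lower than {4,7} at the first point of difference.
This places a bromo group at C-1; a chloro group at C-4.
Substituent prefixes are cited in alphabetical order (multiplying prefixes like di-/tri- are ignored for ordering).
Putting it together: 1-bromo-4-chloroheptane.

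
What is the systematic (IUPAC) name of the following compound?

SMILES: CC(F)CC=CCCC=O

Counting along the main chain through the –CHO group and the multiple bond gives 8 carbons: the parent is octane.
The principal characteristic group is an aldehyde (terminal –CHO), named with the suffix -al.
The chain contains a C=C double bond, so the unsaturation ending is -ene.
The numbering direction is chosen so that the aldehyde carbon is C-1 by definition.
With this numbering: the double bond between C-4 and C-5; a fluoro group at C-7.
Putting it together: 7-fluorooct-4-enal.

7-fluorooct-4-enal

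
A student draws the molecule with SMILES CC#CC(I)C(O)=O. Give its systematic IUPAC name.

2-iodopent-3-ynoic acid

The longest chain bearing the –COOH group and the multiple bond is 5 carbons long (pentane).
A carboxylic acid (terminal –COOH) is the principal characteristic group, giving the suffix -oic acid.
A C≡C triple bond in the chain gives the infix -yne-.
Choose the numbering such that the carboxylic acid carbon is C-1 by definition.
With this numbering: the triple bond between C-3 and C-4; an iodo group at C-2.
The name is 2-iodopent-3-ynoic acid.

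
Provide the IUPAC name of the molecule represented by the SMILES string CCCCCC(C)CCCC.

5-methyldecane

The longest carbon chain is 10 atoms: the parent is decane.
The numbering direction is chosen so that the substituent locant set {5} is lower than {6} at the first point of difference.
With this numbering: a methyl group at C-5.
Assembling the pieces gives 5-methyldecane.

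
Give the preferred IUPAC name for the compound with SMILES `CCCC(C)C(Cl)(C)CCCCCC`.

The longest carbon chain is 11 atoms: the parent is undecane.
Number the chain so that the substituent locant set {4,5,5} is lower than {7,7,8} at the first point of difference.
With this numbering: a chloro group at C-5; methyl groups at C-4 and C-5.
Prefixes are listed alphabetically: chloro, methyl.
Assembling the pieces gives 5-chloro-4,5-dimethylundecane.

5-chloro-4,5-dimethylundecane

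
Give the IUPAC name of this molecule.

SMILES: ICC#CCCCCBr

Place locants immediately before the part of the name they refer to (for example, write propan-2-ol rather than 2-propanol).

The longest chain bearing the multiple bond is 7 carbons long (heptane).
A C≡C triple bond in the chain gives the infix -yne-.
The numbering direction is chosen so that numbering from this end puts the triple bond at C-2 rather than C-5.
With this numbering: the triple bond between C-2 and C-3; a bromo group at C-7; an iodo group at C-1.
The substituents are ordered alphabetically, ignoring any di-/tri- multipliers.
The name is 7-bromo-1-iodohept-2-yne.

7-bromo-1-iodohept-2-yne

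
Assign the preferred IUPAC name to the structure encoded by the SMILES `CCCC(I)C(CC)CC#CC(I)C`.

The longest carbon chain that includes the multiple bond has 10 carbons, so the parent hydride is decane.
There is one C≡C triple bond, indicated by the ending -yne.
Choose the numbering such that numbering from this end puts the triple bond at C-3 rather than C-7.
This places the triple bond between C-3 and C-4; an ethyl group at C-6; iodo groups at C-2 and C-7.
Substituent prefixes are cited in alphabetical order (multiplying prefixes like di-/tri- are ignored for ordering).
Assembling the pieces gives 6-ethyl-2,7-diiododec-3-yne.

6-ethyl-2,7-diiododec-3-yne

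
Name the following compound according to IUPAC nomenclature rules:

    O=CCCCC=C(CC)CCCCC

6-ethylundec-5-enal

Counting along the main chain through the –CHO group and the multiple bond gives 11 carbons: the parent is undecane.
An aldehyde (terminal –CHO) is the principal characteristic group, giving the suffix -al.
There is one C=C double bond, indicated by the ending -ene.
The numbering direction is chosen so that the aldehyde carbon is C-1 by definition.
That gives the double bond between C-5 and C-6; an ethyl group at C-6.
The name is 6-ethylundec-5-enal.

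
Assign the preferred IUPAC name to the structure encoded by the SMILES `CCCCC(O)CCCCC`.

decan-5-ol

Counting along the main chain through the –OH group gives 10 carbons: the parent is decane.
The principal characteristic group is an alcohol (–OH), named with the suffix -ol.
The numbering direction is chosen so that numbering from this end puts the hydroxyl group at C-5 rather than C-6.
That gives the hydroxyl at C-5.
Assembling the pieces gives decan-5-ol.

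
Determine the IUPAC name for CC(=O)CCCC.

Counting along the main chain through the carbonyl gives 6 carbons: the parent is hexane.
A ketone (C=O on an internal carbon) is the principal characteristic group, giving the suffix -one.
Choose the numbering such that numbering from this end puts the carbonyl group at C-2 rather than C-5.
This places the carbonyl at C-2.
Assembling the pieces gives hexan-2-one.

hexan-2-one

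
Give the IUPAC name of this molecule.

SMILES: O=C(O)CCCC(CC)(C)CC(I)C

5-ethyl-7-iodo-5-methyloctanoic acid

Counting along the main chain through the –COOH group gives 8 carbons: the parent is octane.
A carboxylic acid (terminal –COOH) is the principal characteristic group, giving the suffix -oic acid.
Number the chain so that the carboxylic acid carbon is C-1 by definition.
That gives an ethyl group at C-5; an iodo group at C-7; a methyl group at C-5.
Substituent prefixes are cited in alphabetical order (multiplying prefixes like di-/tri- are ignored for ordering).
The name is 5-ethyl-7-iodo-5-methyloctanoic acid.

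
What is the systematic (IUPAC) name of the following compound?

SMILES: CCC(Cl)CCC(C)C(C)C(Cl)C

The longest continuous carbon chain has 9 atoms, so the parent hydride is nonane.
Number the chain so that the substituent locant set {2,3,4,7} is lower than {3,6,7,8} at the first point of difference.
With this numbering: chloro groups at C-2 and C-7; methyl groups at C-3 and C-4.
Prefixes are listed alphabetically: chloro, methyl.
The name is 2,7-dichloro-3,4-dimethylnonane.

2,7-dichloro-3,4-dimethylnonane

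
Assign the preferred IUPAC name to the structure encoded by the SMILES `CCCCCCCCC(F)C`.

The longest carbon chain is 10 atoms: the parent is decane.
The numbering direction is chosen so that the substituent locant set {2} is lower than {9} at the first point of difference.
That gives a fluoro group at C-2.
Assembling the pieces gives 2-fluorodecane.

2-fluorodecane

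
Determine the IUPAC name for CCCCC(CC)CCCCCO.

6-ethyldecan-1-ol

The longest carbon chain that includes the –OH group has 10 carbons, so the parent hydride is decane.
An alcohol (–OH) is the principal characteristic group, giving the suffix -ol.
Number the chain so that numbering from this end puts the hydroxyl group at C-1 rather than C-10.
With this numbering: the hydroxyl at C-1; an ethyl group at C-6.
The name is 6-ethyldecan-1-ol.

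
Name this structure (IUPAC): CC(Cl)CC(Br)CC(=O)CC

5-bromo-7-chlorooctan-3-one

Counting along the main chain through the carbonyl gives 8 carbons: the parent is octane.
The principal characteristic group is a ketone (C=O on an internal carbon), named with the suffix -one.
Number the chain so that numbering from this end puts the carbonyl group at C-3 rather than C-6.
That gives the carbonyl at C-3; a bromo group at C-5; a chloro group at C-7.
Prefixes are listed alphabetically: bromo, chloro.
Assembling the pieces gives 5-bromo-7-chlorooctan-3-one.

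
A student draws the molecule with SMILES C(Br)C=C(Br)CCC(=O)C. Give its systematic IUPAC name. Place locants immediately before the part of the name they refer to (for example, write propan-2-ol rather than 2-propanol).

Counting along the main chain through the carbonyl and the multiple bond gives 7 carbons: the parent is heptane.
The principal characteristic group is a ketone (C=O on an internal carbon), named with the suffix -one.
There is one C=C double bond, indicated by the ending -ene.
Number the chain so that numbering from this end puts the carbonyl group at C-2 rather than C-6.
That gives the carbonyl at C-2; the double bond between C-5 and C-6; bromo groups at C-5 and C-7.
Putting it together: 5,7-dibromohept-5-en-2-one.

5,7-dibromohept-5-en-2-one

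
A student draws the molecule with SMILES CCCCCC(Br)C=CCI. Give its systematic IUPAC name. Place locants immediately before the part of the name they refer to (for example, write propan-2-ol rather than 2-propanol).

The longest carbon chain that includes the multiple bond has 9 carbons, so the parent hydride is nonane.
There is one C=C double bond, indicated by the ending -ene.
The numbering direction is chosen so that numbering from this end puts the double bond at C-2 rather than C-7.
That gives the double bond between C-2 and C-3; a bromo group at C-4; an iodo group at C-1.
The substituents are ordered alphabetically, ignoring any di-/tri- multipliers.
Putting it together: 4-bromo-1-iodonon-2-ene.

4-bromo-1-iodonon-2-ene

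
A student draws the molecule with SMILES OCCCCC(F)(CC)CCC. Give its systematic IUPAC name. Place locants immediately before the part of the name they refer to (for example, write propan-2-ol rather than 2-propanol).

The longest chain bearing the –OH group is 8 carbons long (octane).
The principal characteristic group is an alcohol (–OH), named with the suffix -ol.
The numbering direction is chosen so that numbering from this end puts the hydroxyl group at C-1 rather than C-8.
With this numbering: the hydroxyl at C-1; an ethyl group at C-5; a fluoro group at C-5.
Prefixes are listed alphabetically: ethyl, fluoro.
The name is 5-ethyl-5-fluorooctan-1-ol.

5-ethyl-5-fluorooctan-1-ol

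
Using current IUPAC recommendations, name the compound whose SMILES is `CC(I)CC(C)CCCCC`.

2-iodo-4-methylnonane

The parent chain contains 9 carbons (nonane).
Number the chain so that the substituent locant set {2,4} is lower than {6,8} at the first point of difference.
That gives an iodo group at C-2; a methyl group at C-4.
Prefixes are listed alphabetically: iodo, methyl.
The name is 2-iodo-4-methylnonane.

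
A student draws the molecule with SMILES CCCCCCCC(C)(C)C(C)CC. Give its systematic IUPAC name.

3,4,4-trimethylundecane

The parent chain contains 11 carbons (undecane).
Number the chain so that the substituent locant set {3,4,4} is lower than {8,8,9} at the first point of difference.
That gives methyl groups at C-3 and C-4 (×2).
The name is 3,4,4-trimethylundecane.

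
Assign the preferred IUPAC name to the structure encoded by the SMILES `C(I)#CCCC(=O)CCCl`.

The longest chain bearing the carbonyl and the multiple bond is 7 carbons long (heptane).
The principal characteristic group is a ketone (C=O on an internal carbon), named with the suffix -one.
The chain contains a C≡C triple bond, so the unsaturation ending is -yne.
Choose the numbering such that numbering from this end puts the carbonyl group at C-3 rather than C-5.
With this numbering: the carbonyl at C-3; the triple bond between C-6 and C-7; a chloro group at C-1; an iodo group at C-7.
Prefixes are listed alphabetically: chloro, iodo.
Putting it together: 1-chloro-7-iodohept-6-yn-3-one.

1-chloro-7-iodohept-6-yn-3-one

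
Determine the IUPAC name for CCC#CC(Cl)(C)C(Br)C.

The longest carbon chain that includes the multiple bond has 7 carbons, so the parent hydride is heptane.
There is one C≡C triple bond, indicated by the ending -yne.
Choose the numbering such that numbering from this end puts the triple bond at C-3 rather than C-4.
That gives the triple bond between C-3 and C-4; a bromo group at C-6; a chloro group at C-5; a methyl group at C-5.
The substituents are ordered alphabetically, ignoring any di-/tri- multipliers.
Putting it together: 6-bromo-5-chloro-5-methylhept-3-yne.

6-bromo-5-chloro-5-methylhept-3-yne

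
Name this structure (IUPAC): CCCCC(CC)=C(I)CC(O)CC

6-ethyl-5-iododec-5-en-3-ol

Counting along the main chain through the –OH group and the multiple bond gives 10 carbons: the parent is decane.
The highest-priority functional group is an alcohol (–OH), so the name ends in -ol.
There is one C=C double bond, indicated by the ending -ene.
The numbering direction is chosen so that numbering from this end puts the hydroxyl group at C-3 rather than C-8.
With this numbering: the hydroxyl at C-3; the double bond between C-5 and C-6; an ethyl group at C-6; an iodo group at C-5.
The substituents are ordered alphabetically, ignoring any di-/tri- multipliers.
Putting it together: 6-ethyl-5-iododec-5-en-3-ol.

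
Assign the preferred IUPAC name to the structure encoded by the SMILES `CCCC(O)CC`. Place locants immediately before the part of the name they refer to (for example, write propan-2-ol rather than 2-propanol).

Counting along the main chain through the –OH group gives 6 carbons: the parent is hexane.
The principal characteristic group is an alcohol (–OH), named with the suffix -ol.
Choose the numbering such that numbering from this end puts the hydroxyl group at C-3 rather than C-4.
With this numbering: the hydroxyl at C-3.
Assembling the pieces gives hexan-3-ol.

hexan-3-ol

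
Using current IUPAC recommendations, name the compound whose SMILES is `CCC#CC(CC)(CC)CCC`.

Counting along the main chain through the multiple bond gives 8 carbons: the parent is octane.
There is one C≡C triple bond, indicated by the ending -yne.
Choose the numbering such that numbering from this end puts the triple bond at C-3 rather than C-5.
With this numbering: the triple bond between C-3 and C-4; two ethyl groups at C-5.
The name is 5,5-diethyloct-3-yne.

5,5-diethyloct-3-yne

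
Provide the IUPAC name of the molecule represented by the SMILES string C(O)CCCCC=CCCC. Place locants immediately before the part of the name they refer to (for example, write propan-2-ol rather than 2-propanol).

Counting along the main chain through the –OH group and the multiple bond gives 10 carbons: the parent is decane.
The highest-priority functional group is an alcohol (–OH), so the name ends in -ol.
A C=C double bond in the chain gives the infix -ene-.
The numbering direction is chosen so that numbering from this end puts the hydroxyl group at C-1 rather than C-10.
With this numbering: the hydroxyl at C-1; the double bond between C-6 and C-7.
Putting it together: dec-6-en-1-ol.

dec-6-en-1-ol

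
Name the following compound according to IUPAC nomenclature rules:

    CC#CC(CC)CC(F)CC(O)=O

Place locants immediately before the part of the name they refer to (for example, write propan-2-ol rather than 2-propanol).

Counting along the main chain through the –COOH group and the multiple bond gives 8 carbons: the parent is octane.
A carboxylic acid (terminal –COOH) is the principal characteristic group, giving the suffix -oic acid.
The chain contains a C≡C triple bond, so the unsaturation ending is -yne.
The numbering direction is chosen so that the carboxylic acid carbon is C-1 by definition.
With this numbering: the triple bond between C-6 and C-7; an ethyl group at C-5; a fluoro group at C-3.
Substituent prefixes are cited in alphabetical order (multiplying prefixes like di-/tri- are ignored for ordering).
The name is 5-ethyl-3-fluorooct-6-ynoic acid.

5-ethyl-3-fluorooct-6-ynoic acid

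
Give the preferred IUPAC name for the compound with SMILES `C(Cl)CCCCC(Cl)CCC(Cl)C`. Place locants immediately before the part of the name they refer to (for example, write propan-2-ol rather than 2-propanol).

1,6,9-trichlorodecane

The parent chain contains 10 carbons (decane).
The numbering direction is chosen so that the substituent locant set {1,6,9} is lower than {2,5,10} at the first point of difference.
This places chloro groups at C-1 and C-6 and C-9.
The name is 1,6,9-trichlorodecane.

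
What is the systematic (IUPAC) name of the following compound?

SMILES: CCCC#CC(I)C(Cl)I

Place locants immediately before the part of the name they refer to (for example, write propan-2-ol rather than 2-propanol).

Counting along the main chain through the multiple bond gives 7 carbons: the parent is heptane.
There is one C≡C triple bond, indicated by the ending -yne.
Number the chain so that numbering from this end puts the triple bond at C-3 rather than C-4.
That gives the triple bond between C-3 and C-4; a chloro group at C-1; iodo groups at C-1 and C-2.
The substituents are ordered alphabetically, ignoring any di-/tri- multipliers.
Assembling the pieces gives 1-chloro-1,2-diiodohept-3-yne.

1-chloro-1,2-diiodohept-3-yne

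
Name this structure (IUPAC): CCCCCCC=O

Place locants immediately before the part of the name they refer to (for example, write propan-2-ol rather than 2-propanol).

The longest chain bearing the –CHO group is 7 carbons long (heptane).
The principal characteristic group is an aldehyde (terminal –CHO), named with the suffix -al.
Number the chain so that the aldehyde carbon is C-1 by definition.
The name is heptanal.

heptanal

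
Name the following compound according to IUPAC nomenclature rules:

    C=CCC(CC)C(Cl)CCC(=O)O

4-chloro-5-ethyloct-7-enoic acid

The longest carbon chain that includes the –COOH group and the multiple bond has 8 carbons, so the parent hydride is octane.
The highest-priority functional group is a carboxylic acid (terminal –COOH), so the name ends in -oic acid.
The chain contains a C=C double bond, so the unsaturation ending is -ene.
Choose the numbering such that the carboxylic acid carbon is C-1 by definition.
With this numbering: the double bond between C-7 and C-8; a chloro group at C-4; an ethyl group at C-5.
The substituents are ordered alphabetically, ignoring any di-/tri- multipliers.
The name is 4-chloro-5-ethyloct-7-enoic acid.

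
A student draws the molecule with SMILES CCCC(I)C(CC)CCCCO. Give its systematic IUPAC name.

The longest chain bearing the –OH group is 9 carbons long (nonane).
The principal characteristic group is an alcohol (–OH), named with the suffix -ol.
The numbering direction is chosen so that numbering from this end puts the hydroxyl group at C-1 rather than C-9.
This places the hydroxyl at C-1; an ethyl group at C-5; an iodo group at C-6.
Substituent prefixes are cited in alphabetical order (multiplying prefixes like di-/tri- are ignored for ordering).
The name is 5-ethyl-6-iodononan-1-ol.

5-ethyl-6-iodononan-1-ol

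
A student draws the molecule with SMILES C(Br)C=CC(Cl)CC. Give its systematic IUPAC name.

The longest carbon chain that includes the multiple bond has 6 carbons, so the parent hydride is hexane.
There is one C=C double bond, indicated by the ending -ene.
Number the chain so that numbering from this end puts the double bond at C-2 rather than C-4.
With this numbering: the double bond between C-2 and C-3; a bromo group at C-1; a chloro group at C-4.
Prefixes are listed alphabetically: bromo, chloro.
The name is 1-bromo-4-chlorohex-2-ene.

1-bromo-4-chlorohex-2-ene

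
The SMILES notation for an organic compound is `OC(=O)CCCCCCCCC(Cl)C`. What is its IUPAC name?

The longest chain bearing the –COOH group is 11 carbons long (undecane).
A carboxylic acid (terminal –COOH) is the principal characteristic group, giving the suffix -oic acid.
Number the chain so that the carboxylic acid carbon is C-1 by definition.
That gives a chloro group at C-10.
The name is 10-chloroundecanoic acid.

10-chloroundecanoic acid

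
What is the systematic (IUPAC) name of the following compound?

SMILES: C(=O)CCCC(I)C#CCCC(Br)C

10-bromo-5-iodoundec-6-ynal

The longest chain bearing the –CHO group and the multiple bond is 11 carbons long (undecane).
The highest-priority functional group is an aldehyde (terminal –CHO), so the name ends in -al.
There is one C≡C triple bond, indicated by the ending -yne.
Number the chain so that the aldehyde carbon is C-1 by definition.
With this numbering: the triple bond between C-6 and C-7; a bromo group at C-10; an iodo group at C-5.
Substituent prefixes are cited in alphabetical order (multiplying prefixes like di-/tri- are ignored for ordering).
Assembling the pieces gives 10-bromo-5-iodoundec-6-ynal.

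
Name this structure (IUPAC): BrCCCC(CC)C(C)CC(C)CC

1-bromo-4-ethyl-5,7-dimethylnonane

The longest carbon chain is 9 atoms: the parent is nonane.
Number the chain so that the substituent locant set {1,4,5,7} is lower than {3,5,6,9} at the first point of difference.
This places a bromo group at C-1; an ethyl group at C-4; methyl groups at C-5 and C-7.
The substituents are ordered alphabetically, ignoring any di-/tri- multipliers.
Putting it together: 1-bromo-4-ethyl-5,7-dimethylnonane.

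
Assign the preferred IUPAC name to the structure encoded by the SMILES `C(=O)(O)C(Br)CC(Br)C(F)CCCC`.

The longest chain bearing the –COOH group is 9 carbons long (nonane).
A carboxylic acid (terminal –COOH) is the principal characteristic group, giving the suffix -oic acid.
The numbering direction is chosen so that the carboxylic acid carbon is C-1 by definition.
That gives bromo groups at C-2 and C-4; a fluoro group at C-5.
The substituents are ordered alphabetically, ignoring any di-/tri- multipliers.
Assembling the pieces gives 2,4-dibromo-5-fluorononanoic acid.

2,4-dibromo-5-fluorononanoic acid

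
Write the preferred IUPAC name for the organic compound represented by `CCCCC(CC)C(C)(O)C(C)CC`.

5-ethyl-3,4-dimethylnonan-4-ol

The longest chain bearing the –OH group is 9 carbons long (nonane).
The principal characteristic group is an alcohol (–OH), named with the suffix -ol.
The numbering direction is chosen so that numbering from this end puts the hydroxyl group at C-4 rather than C-6.
This places the hydroxyl at C-4; an ethyl group at C-5; methyl groups at C-3 and C-4.
Prefixes are listed alphabetically: ethyl, methyl.
Putting it together: 5-ethyl-3,4-dimethylnonan-4-ol.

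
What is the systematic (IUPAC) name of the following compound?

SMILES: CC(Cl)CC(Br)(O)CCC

Counting along the main chain through the –OH group gives 7 carbons: the parent is heptane.
The highest-priority functional group is an alcohol (–OH), so the name ends in -ol.
Choose the numbering such that the substituent locant set {2,4} is lower than {4,6} at the first point of difference.
This places the hydroxyl at C-4; a bromo group at C-4; a chloro group at C-2.
The substituents are ordered alphabetically, ignoring any di-/tri- multipliers.
The name is 4-bromo-2-chloroheptan-4-ol.

4-bromo-2-chloroheptan-4-ol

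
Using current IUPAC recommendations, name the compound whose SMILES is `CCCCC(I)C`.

The longest continuous carbon chain has 6 atoms, so the parent hydride is hexane.
The numbering direction is chosen so that the substituent locant set {2} is lower than {5} at the first point of difference.
With this numbering: an iodo group at C-2.
Putting it together: 2-iodohexane.

2-iodohexane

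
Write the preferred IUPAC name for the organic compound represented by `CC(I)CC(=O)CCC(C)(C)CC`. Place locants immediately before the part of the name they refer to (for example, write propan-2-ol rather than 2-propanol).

2-iodo-7,7-dimethylnonan-4-one

The longest chain bearing the carbonyl is 9 carbons long (nonane).
The principal characteristic group is a ketone (C=O on an internal carbon), named with the suffix -one.
Choose the numbering such that numbering from this end puts the carbonyl group at C-4 rather than C-6.
This places the carbonyl at C-4; an iodo group at C-2; two methyl groups at C-7.
The substituents are ordered alphabetically, ignoring any di-/tri- multipliers.
Assembling the pieces gives 2-iodo-7,7-dimethylnonan-4-one.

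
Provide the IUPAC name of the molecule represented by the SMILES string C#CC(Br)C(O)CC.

Counting along the main chain through the –OH group and the multiple bond gives 6 carbons: the parent is hexane.
The highest-priority functional group is an alcohol (–OH), so the name ends in -ol.
There is one C≡C triple bond, indicated by the ending -yne.
The numbering direction is chosen so that numbering from this end puts the hydroxyl group at C-3 rather than C-4.
With this numbering: the hydroxyl at C-3; the triple bond between C-5 and C-6; a bromo group at C-4.
Putting it together: 4-bromohex-5-yn-3-ol.

4-bromohex-5-yn-3-ol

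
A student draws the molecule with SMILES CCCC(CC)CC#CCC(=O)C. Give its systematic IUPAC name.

The longest chain bearing the carbonyl and the multiple bond is 10 carbons long (decane).
The highest-priority functional group is a ketone (C=O on an internal carbon), so the name ends in -one.
The chain contains a C≡C triple bond, so the unsaturation ending is -yne.
Number the chain so that numbering from this end puts the carbonyl group at C-2 rather than C-9.
With this numbering: the carbonyl at C-2; the triple bond between C-4 and C-5; an ethyl group at C-7.
The name is 7-ethyldec-4-yn-2-one.

7-ethyldec-4-yn-2-one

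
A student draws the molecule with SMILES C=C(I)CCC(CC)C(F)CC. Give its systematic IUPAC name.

5-ethyl-6-fluoro-2-iodooct-1-ene

Counting along the main chain through the multiple bond gives 8 carbons: the parent is octane.
The chain contains a C=C double bond, so the unsaturation ending is -ene.
Number the chain so that numbering from this end puts the double bond at C-1 rather than C-7.
That gives the double bond between C-1 and C-2; an ethyl group at C-5; a fluoro group at C-6; an iodo group at C-2.
Prefixes are listed alphabetically: ethyl, fluoro, iodo.
The name is 5-ethyl-6-fluoro-2-iodooct-1-ene.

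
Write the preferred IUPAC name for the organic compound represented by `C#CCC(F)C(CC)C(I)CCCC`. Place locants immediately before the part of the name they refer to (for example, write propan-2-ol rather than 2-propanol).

5-ethyl-4-fluoro-6-iododec-1-yne

The longest carbon chain that includes the multiple bond has 10 carbons, so the parent hydride is decane.
The chain contains a C≡C triple bond, so the unsaturation ending is -yne.
Number the chain so that numbering from this end puts the triple bond at C-1 rather than C-9.
That gives the triple bond between C-1 and C-2; an ethyl group at C-5; a fluoro group at C-4; an iodo group at C-6.
Substituent prefixes are cited in alphabetical order (multiplying prefixes like di-/tri- are ignored for ordering).
The name is 5-ethyl-4-fluoro-6-iododec-1-yne.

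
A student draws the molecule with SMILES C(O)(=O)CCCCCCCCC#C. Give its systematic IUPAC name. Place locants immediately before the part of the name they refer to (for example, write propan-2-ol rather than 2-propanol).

undec-10-ynoic acid

Counting along the main chain through the –COOH group and the multiple bond gives 11 carbons: the parent is undecane.
A carboxylic acid (terminal –COOH) is the principal characteristic group, giving the suffix -oic acid.
The chain contains a C≡C triple bond, so the unsaturation ending is -yne.
The numbering direction is chosen so that the carboxylic acid carbon is C-1 by definition.
That gives the triple bond between C-10 and C-11.
Assembling the pieces gives undec-10-ynoic acid.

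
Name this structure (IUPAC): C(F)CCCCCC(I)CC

The longest carbon chain is 9 atoms: the parent is nonane.
Choose the numbering such that the substituent locant set {1,7} is lower than {3,9} at the first point of difference.
This places a fluoro group at C-1; an iodo group at C-7.
Prefixes are listed alphabetically: fluoro, iodo.
Assembling the pieces gives 1-fluoro-7-iodononane.

1-fluoro-7-iodononane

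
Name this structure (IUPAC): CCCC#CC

hex-2-yne

The longest carbon chain that includes the multiple bond has 6 carbons, so the parent hydride is hexane.
There is one C≡C triple bond, indicated by the ending -yne.
Number the chain so that numbering from this end puts the triple bond at C-2 rather than C-4.
That gives the triple bond between C-2 and C-3.
Assembling the pieces gives hex-2-yne.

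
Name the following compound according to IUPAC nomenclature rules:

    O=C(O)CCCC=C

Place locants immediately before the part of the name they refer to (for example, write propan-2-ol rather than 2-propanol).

hex-5-enoic acid

Counting along the main chain through the –COOH group and the multiple bond gives 6 carbons: the parent is hexane.
A carboxylic acid (terminal –COOH) is the principal characteristic group, giving the suffix -oic acid.
A C=C double bond in the chain gives the infix -ene-.
The numbering direction is chosen so that the carboxylic acid carbon is C-1 by definition.
With this numbering: the double bond between C-5 and C-6.
Putting it together: hex-5-enoic acid.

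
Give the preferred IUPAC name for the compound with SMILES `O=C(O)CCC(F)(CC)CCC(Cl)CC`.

The longest carbon chain that includes the –COOH group has 9 carbons, so the parent hydride is nonane.
The highest-priority functional group is a carboxylic acid (terminal –COOH), so the name ends in -oic acid.
Choose the numbering such that the carboxylic acid carbon is C-1 by definition.
That gives a chloro group at C-7; an ethyl group at C-4; a fluoro group at C-4.
The substituents are ordered alphabetically, ignoring any di-/tri- multipliers.
Assembling the pieces gives 7-chloro-4-ethyl-4-fluorononanoic acid.

7-chloro-4-ethyl-4-fluorononanoic acid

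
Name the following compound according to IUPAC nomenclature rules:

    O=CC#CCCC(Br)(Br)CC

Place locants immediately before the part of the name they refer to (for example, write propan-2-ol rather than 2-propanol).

The longest chain bearing the –CHO group and the multiple bond is 8 carbons long (octane).
An aldehyde (terminal –CHO) is the principal characteristic group, giving the suffix -al.
A C≡C triple bond in the chain gives the infix -yne-.
Choose the numbering such that the aldehyde carbon is C-1 by definition.
This places the triple bond between C-2 and C-3; two bromo groups at C-6.
The name is 6,6-dibromooct-2-ynal.

6,6-dibromooct-2-ynal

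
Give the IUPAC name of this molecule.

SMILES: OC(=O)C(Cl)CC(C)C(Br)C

5-bromo-2-chloro-4-methylhexanoic acid

The longest carbon chain that includes the –COOH group has 6 carbons, so the parent hydride is hexane.
The principal characteristic group is a carboxylic acid (terminal –COOH), named with the suffix -oic acid.
The numbering direction is chosen so that the carboxylic acid carbon is C-1 by definition.
That gives a bromo group at C-5; a chloro group at C-2; a methyl group at C-4.
Substituent prefixes are cited in alphabetical order (multiplying prefixes like di-/tri- are ignored for ordering).
The name is 5-bromo-2-chloro-4-methylhexanoic acid.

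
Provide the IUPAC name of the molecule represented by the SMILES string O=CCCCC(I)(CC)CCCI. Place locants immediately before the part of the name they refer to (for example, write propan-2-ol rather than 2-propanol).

The longest carbon chain that includes the –CHO group has 8 carbons, so the parent hydride is octane.
The principal characteristic group is an aldehyde (terminal –CHO), named with the suffix -al.
The numbering direction is chosen so that the aldehyde carbon is C-1 by definition.
With this numbering: an ethyl group at C-5; iodo groups at C-5 and C-8.
Prefixes are listed alphabetically: ethyl, iodo.
The name is 5-ethyl-5,8-diiodooctanal.

5-ethyl-5,8-diiodooctanal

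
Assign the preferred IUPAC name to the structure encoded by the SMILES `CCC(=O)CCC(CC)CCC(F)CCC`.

The longest chain bearing the carbonyl is 12 carbons long (dodecane).
The principal characteristic group is a ketone (C=O on an internal carbon), named with the suffix -one.
Number the chain so that numbering from this end puts the carbonyl group at C-3 rather than C-10.
That gives the carbonyl at C-3; an ethyl group at C-6; a fluoro group at C-9.
Substituent prefixes are cited in alphabetical order (multiplying prefixes like di-/tri- are ignored for ordering).
Putting it together: 6-ethyl-9-fluorododecan-3-one.

6-ethyl-9-fluorododecan-3-one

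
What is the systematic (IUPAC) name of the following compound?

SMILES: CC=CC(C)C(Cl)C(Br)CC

Counting along the main chain through the multiple bond gives 8 carbons: the parent is octane.
The chain contains a C=C double bond, so the unsaturation ending is -ene.
Number the chain so that numbering from this end puts the double bond at C-2 rather than C-6.
That gives the double bond between C-2 and C-3; a bromo group at C-6; a chloro group at C-5; a methyl group at C-4.
The substituents are ordered alphabetically, ignoring any di-/tri- multipliers.
The name is 6-bromo-5-chloro-4-methyloct-2-ene.

6-bromo-5-chloro-4-methyloct-2-ene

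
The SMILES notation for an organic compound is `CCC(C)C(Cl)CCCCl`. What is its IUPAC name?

1,4-dichloro-5-methylheptane

The longest carbon chain is 7 atoms: the parent is heptane.
Number the chain so that the substituent locant set {1,4,5} is lower than {3,4,7} at the first point of difference.
This places chloro groups at C-1 and C-4; a methyl group at C-5.
The substituents are ordered alphabetically, ignoring any di-/tri- multipliers.
The name is 1,4-dichloro-5-methylheptane.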